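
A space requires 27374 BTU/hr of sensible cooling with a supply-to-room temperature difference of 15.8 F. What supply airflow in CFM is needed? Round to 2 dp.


CFM = 27374 / (1.08 * 15.8) = 1604.20

1604.20 CFM


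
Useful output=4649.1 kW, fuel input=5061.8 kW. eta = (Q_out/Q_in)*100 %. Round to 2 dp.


eta = (4649.1/5061.8)*100 = 91.85 %

91.85 %


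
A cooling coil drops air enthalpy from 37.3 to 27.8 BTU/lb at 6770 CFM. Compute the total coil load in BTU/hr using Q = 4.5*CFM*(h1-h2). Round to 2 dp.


Q = 4.5 * 6770 * (37.3 - 27.8) = 289417.50 BTU/hr

289417.50 BTU/hr


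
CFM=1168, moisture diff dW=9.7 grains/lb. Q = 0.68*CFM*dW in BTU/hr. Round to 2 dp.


Q = 0.68 * 1168 * 9.7 = 7704.13 BTU/hr

7704.13 BTU/hr


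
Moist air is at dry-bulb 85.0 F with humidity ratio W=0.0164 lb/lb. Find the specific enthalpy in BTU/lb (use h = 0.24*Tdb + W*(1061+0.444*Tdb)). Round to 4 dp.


h = 0.24*85.0 + 0.0164*(1061+0.444*85.0) = 38.4193 BTU/lb

38.4193 BTU/lb


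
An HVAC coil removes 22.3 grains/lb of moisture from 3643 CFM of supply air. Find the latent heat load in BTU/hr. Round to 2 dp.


Q = 0.68 * 3643 * 22.3 = 55242.45 BTU/hr

55242.45 BTU/hr


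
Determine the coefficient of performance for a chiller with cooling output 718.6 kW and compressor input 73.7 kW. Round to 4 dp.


COP = 718.6 / 73.7 = 9.7503

9.7503


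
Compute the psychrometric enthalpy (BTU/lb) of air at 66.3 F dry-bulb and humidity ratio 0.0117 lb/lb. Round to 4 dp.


h = 0.24*66.3 + 0.0117*(1061+0.444*66.3) = 28.6701 BTU/lb

28.6701 BTU/lb


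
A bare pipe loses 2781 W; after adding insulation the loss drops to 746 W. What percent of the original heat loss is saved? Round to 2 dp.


Savings = ((2781-746)/2781)*100 = 73.18 %

73.18 %


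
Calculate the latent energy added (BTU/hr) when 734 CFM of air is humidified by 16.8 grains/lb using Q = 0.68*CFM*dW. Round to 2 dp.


Q = 0.68 * 734 * 16.8 = 8385.22 BTU/hr

8385.22 BTU/hr


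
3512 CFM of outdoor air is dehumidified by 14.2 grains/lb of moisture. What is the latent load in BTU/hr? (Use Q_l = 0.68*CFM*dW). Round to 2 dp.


Q = 0.68 * 3512 * 14.2 = 33911.87 BTU/hr

33911.87 BTU/hr


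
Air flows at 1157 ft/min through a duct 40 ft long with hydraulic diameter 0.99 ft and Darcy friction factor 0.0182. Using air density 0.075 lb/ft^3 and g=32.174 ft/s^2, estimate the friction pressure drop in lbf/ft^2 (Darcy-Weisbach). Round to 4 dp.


v_fps = 1157/60 = 19.2833 ft/s
dp = 0.0182*(40/0.99)*0.075*19.2833^2/(2*32.174) = 0.3187 lbf/ft^2

0.3187 lbf/ft^2


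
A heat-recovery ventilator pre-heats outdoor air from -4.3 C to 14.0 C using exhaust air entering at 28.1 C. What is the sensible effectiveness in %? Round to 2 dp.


eff = (14.0-(-4.3))/(28.1-(-4.3))*100 = 56.48 %

56.48 %


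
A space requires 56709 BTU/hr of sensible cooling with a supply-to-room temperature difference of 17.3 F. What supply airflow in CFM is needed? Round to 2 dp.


CFM = 56709 / (1.08 * 17.3) = 3035.16

3035.16 CFM


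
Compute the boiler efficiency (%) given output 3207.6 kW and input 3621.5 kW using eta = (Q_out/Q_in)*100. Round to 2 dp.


eta = (3207.6/3621.5)*100 = 88.57 %

88.57 %


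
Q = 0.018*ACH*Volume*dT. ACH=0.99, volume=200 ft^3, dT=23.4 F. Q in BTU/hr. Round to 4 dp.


Q = 0.018 * 0.99 * 200 * 23.4 = 83.3976 BTU/hr

83.3976 BTU/hr


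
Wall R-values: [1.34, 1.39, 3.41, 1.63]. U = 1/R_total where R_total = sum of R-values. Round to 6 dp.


R_total = 1.34 + 1.39 + 3.41 + 1.63 = 7.77
U = 1/7.77 = 0.128700

0.128700


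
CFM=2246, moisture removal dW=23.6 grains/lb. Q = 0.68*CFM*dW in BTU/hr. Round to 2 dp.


Q = 0.68 * 2246 * 23.6 = 36043.81 BTU/hr

36043.81 BTU/hr


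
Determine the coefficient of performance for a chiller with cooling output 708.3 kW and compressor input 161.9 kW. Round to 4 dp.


COP = 708.3 / 161.9 = 4.3749

4.3749


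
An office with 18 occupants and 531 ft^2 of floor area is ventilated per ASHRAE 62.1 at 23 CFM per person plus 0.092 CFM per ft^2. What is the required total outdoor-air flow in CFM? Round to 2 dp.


Total = 18*23 + 531*0.092 = 462.85 CFM

462.85 CFM


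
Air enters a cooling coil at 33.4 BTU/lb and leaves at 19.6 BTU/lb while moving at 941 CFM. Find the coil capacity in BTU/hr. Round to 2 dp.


Q = 4.5 * 941 * (33.4 - 19.6) = 58436.10 BTU/hr

58436.10 BTU/hr


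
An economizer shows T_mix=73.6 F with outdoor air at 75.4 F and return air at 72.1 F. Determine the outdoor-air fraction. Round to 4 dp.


frac = (73.6 - 72.1) / (75.4 - 72.1) = 0.4545

0.4545


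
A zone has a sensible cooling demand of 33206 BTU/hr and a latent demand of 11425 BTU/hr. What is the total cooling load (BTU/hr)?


Qt = 33206 + 11425 = 44631 BTU/hr

44631 BTU/hr


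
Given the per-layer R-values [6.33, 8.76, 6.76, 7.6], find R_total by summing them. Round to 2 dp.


R_total = 6.33 + 8.76 + 6.76 + 7.6 = 29.45

29.45


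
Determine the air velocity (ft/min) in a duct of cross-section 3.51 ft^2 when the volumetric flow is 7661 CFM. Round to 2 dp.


V = 7661 / 3.51 = 2182.62 ft/min

2182.62 ft/min


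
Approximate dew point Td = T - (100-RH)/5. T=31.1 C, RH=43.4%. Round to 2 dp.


Td = 31.1 - (100-43.4)/5 = 19.78 C

19.78 C


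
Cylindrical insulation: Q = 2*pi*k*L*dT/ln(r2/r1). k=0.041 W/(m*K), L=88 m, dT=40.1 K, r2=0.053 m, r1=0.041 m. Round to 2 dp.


Q = 2*pi*0.041*88*40.1/ln(0.053/0.041) = 3541.04 W

3541.04 W


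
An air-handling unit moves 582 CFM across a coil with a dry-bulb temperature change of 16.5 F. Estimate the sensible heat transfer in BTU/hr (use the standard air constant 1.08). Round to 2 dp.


Q = 1.08 * 582 * 16.5 = 10371.24 BTU/hr

10371.24 BTU/hr


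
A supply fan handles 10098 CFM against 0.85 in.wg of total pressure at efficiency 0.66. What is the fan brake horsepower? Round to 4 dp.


BHP = 10098 * 0.85 / (6356 * 0.66) = 2.0461 hp

2.0461 hp


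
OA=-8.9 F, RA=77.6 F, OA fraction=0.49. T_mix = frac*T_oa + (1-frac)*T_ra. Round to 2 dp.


T_mix = 0.49*(-8.9) + 0.51*77.6 = 35.22 F

35.22 F


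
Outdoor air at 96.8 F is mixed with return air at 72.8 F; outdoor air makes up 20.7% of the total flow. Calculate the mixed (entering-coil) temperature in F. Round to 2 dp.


T_mix = 72.8 + (20.7/100)*(96.8-72.8) = 77.77 F

77.77 F


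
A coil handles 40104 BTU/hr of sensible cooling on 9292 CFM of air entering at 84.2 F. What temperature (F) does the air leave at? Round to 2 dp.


dT = 40104/(1.08*9292) = 3.9963
T_leave = 84.2 - 3.9963 = 80.20 F

80.20 F


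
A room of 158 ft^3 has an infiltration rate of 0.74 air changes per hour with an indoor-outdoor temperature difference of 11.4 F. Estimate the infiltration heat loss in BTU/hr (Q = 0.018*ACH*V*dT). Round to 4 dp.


Q = 0.018 * 0.74 * 158 * 11.4 = 23.9920 BTU/hr

23.9920 BTU/hr


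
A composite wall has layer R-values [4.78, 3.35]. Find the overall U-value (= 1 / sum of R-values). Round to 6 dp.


R_total = 4.78 + 3.35 = 8.13
U = 1/8.13 = 0.123001

0.123001


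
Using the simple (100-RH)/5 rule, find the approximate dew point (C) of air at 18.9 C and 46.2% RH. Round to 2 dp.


Td = 18.9 - (100-46.2)/5 = 8.14 C

8.14 C


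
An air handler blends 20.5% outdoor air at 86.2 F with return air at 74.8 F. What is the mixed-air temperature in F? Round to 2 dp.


T_mix = 74.8 + (20.5/100)*(86.2-74.8) = 77.14 F

77.14 F


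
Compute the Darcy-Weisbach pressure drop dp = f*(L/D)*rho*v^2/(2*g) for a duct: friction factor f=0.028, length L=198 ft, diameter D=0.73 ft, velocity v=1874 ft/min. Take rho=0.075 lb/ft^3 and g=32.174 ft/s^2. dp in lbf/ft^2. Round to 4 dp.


v_fps = 1874/60 = 31.2333 ft/s
dp = 0.028*(198/0.73)*0.075*31.2333^2/(2*32.174) = 8.6350 lbf/ft^2

8.6350 lbf/ft^2


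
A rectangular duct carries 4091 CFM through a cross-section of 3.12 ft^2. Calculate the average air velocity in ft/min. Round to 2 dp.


V = 4091 / 3.12 = 1311.22 ft/min

1311.22 ft/min


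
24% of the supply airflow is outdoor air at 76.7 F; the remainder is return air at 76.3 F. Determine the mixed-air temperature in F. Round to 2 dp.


T_mix = 0.24*76.7 + 0.76*76.3 = 76.40 F

76.40 F


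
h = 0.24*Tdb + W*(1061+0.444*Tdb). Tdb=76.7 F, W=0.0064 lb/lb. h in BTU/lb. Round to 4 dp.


h = 0.24*76.7 + 0.0064*(1061+0.444*76.7) = 25.4164 BTU/lb

25.4164 BTU/lb


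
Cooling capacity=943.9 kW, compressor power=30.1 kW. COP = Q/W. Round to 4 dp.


COP = 943.9 / 30.1 = 31.3588

31.3588


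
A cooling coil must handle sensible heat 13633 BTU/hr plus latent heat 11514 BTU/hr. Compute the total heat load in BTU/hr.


Qt = 13633 + 11514 = 25147 BTU/hr

25147 BTU/hr


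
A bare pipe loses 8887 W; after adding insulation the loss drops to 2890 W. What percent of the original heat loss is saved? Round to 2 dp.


Savings = ((8887-2890)/8887)*100 = 67.48 %

67.48 %


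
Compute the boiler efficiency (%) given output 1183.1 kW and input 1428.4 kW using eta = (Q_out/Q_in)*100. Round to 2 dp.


eta = (1183.1/1428.4)*100 = 82.83 %

82.83 %


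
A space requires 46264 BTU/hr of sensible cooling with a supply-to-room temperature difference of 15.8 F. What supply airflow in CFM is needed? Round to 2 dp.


CFM = 46264 / (1.08 * 15.8) = 2711.20

2711.20 CFM


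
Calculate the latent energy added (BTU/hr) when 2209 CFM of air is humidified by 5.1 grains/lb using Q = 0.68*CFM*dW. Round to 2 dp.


Q = 0.68 * 2209 * 5.1 = 7660.81 BTU/hr

7660.81 BTU/hr


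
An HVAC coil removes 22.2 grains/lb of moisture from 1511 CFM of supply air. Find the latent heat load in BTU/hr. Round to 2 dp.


Q = 0.68 * 1511 * 22.2 = 22810.06 BTU/hr

22810.06 BTU/hr


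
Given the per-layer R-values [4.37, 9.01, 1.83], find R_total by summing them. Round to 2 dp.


R_total = 4.37 + 9.01 + 1.83 = 15.21

15.21


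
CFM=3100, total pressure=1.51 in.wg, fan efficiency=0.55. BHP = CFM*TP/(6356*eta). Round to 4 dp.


BHP = 3100 * 1.51 / (6356 * 0.55) = 1.3390 hp

1.3390 hp


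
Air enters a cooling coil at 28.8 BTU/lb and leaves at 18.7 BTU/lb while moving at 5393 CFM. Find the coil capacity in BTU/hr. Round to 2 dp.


Q = 4.5 * 5393 * (28.8 - 18.7) = 245111.85 BTU/hr

245111.85 BTU/hr


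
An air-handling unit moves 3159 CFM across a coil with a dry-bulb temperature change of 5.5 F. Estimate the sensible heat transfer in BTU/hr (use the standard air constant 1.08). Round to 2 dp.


Q = 1.08 * 3159 * 5.5 = 18764.46 BTU/hr

18764.46 BTU/hr


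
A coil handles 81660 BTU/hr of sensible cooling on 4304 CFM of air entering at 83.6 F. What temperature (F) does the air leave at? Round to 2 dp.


dT = 81660/(1.08*4304) = 17.5676
T_leave = 83.6 - 17.5676 = 66.03 F

66.03 F


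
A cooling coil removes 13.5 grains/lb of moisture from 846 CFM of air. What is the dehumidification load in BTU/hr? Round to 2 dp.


Q = 0.68 * 846 * 13.5 = 7766.28 BTU/hr

7766.28 BTU/hr


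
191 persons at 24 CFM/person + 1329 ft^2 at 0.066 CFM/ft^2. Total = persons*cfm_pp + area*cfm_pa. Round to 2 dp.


Total = 191*24 + 1329*0.066 = 4671.71 CFM

4671.71 CFM


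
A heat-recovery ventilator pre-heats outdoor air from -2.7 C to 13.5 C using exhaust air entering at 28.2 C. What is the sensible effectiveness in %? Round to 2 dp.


eff = (13.5-(-2.7))/(28.2-(-2.7))*100 = 52.43 %

52.43 %


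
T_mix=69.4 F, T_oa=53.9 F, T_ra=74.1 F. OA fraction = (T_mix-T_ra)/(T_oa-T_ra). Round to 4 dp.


frac = (69.4 - 74.1) / (53.9 - 74.1) = 0.2327

0.2327


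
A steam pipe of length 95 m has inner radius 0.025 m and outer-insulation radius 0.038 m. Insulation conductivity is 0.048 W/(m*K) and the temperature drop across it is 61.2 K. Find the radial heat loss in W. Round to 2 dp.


Q = 2*pi*0.048*95*61.2/ln(0.038/0.025) = 4187.77 W

4187.77 W


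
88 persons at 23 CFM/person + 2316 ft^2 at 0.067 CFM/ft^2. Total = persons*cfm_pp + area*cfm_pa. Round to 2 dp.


Total = 88*23 + 2316*0.067 = 2179.17 CFM

2179.17 CFM


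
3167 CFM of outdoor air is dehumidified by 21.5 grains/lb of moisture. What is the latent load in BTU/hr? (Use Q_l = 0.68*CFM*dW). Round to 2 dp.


Q = 0.68 * 3167 * 21.5 = 46301.54 BTU/hr

46301.54 BTU/hr


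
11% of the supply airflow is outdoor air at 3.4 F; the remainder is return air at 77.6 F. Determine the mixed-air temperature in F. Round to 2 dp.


T_mix = 0.11*3.4 + 0.89*77.6 = 69.44 F

69.44 F


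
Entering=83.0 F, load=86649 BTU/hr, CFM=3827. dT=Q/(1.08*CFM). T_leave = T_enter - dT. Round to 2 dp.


dT = 86649/(1.08*3827) = 20.9643
T_leave = 83.0 - 20.9643 = 62.04 F

62.04 F


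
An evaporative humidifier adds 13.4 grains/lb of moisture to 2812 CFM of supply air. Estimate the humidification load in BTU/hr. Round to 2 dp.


Q = 0.68 * 2812 * 13.4 = 25622.94 BTU/hr

25622.94 BTU/hr


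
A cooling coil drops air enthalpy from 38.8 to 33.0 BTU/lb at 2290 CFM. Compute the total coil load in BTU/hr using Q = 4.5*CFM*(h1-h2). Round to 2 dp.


Q = 4.5 * 2290 * (38.8 - 33.0) = 59769.00 BTU/hr

59769.00 BTU/hr


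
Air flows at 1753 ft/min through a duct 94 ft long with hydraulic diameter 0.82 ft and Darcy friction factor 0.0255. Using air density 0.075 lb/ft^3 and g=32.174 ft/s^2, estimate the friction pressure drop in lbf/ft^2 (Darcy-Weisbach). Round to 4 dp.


v_fps = 1753/60 = 29.2167 ft/s
dp = 0.0255*(94/0.82)*0.075*29.2167^2/(2*32.174) = 2.9083 lbf/ft^2

2.9083 lbf/ft^2


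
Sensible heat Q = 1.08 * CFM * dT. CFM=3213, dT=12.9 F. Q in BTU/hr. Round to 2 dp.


Q = 1.08 * 3213 * 12.9 = 44763.52 BTU/hr

44763.52 BTU/hr


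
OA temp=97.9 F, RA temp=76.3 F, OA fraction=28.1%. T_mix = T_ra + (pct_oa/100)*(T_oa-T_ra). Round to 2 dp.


T_mix = 76.3 + (28.1/100)*(97.9-76.3) = 82.37 F

82.37 F


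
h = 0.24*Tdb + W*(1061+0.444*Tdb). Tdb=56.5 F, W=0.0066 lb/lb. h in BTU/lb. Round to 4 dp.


h = 0.24*56.5 + 0.0066*(1061+0.444*56.5) = 20.7282 BTU/lb

20.7282 BTU/lb


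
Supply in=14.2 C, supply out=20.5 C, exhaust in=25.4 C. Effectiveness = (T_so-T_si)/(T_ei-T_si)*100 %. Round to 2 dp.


eff = (20.5-14.2)/(25.4-14.2)*100 = 56.25 %

56.25 %


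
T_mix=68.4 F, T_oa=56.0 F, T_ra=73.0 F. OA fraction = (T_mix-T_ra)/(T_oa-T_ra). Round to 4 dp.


frac = (68.4 - 73.0) / (56.0 - 73.0) = 0.2706

0.2706


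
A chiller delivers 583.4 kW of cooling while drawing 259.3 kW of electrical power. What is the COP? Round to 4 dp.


COP = 583.4 / 259.3 = 2.2499

2.2499


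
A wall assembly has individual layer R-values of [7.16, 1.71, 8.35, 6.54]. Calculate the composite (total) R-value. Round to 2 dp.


R_total = 7.16 + 1.71 + 8.35 + 6.54 = 23.76

23.76


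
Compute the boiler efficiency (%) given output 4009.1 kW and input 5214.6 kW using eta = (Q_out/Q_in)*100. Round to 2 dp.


eta = (4009.1/5214.6)*100 = 76.88 %

76.88 %


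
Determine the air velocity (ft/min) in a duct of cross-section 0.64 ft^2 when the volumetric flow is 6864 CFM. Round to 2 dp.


V = 6864 / 0.64 = 10725.00 ft/min

10725.00 ft/min


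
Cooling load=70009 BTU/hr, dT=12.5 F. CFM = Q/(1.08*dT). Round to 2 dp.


CFM = 70009 / (1.08 * 12.5) = 5185.85

5185.85 CFM


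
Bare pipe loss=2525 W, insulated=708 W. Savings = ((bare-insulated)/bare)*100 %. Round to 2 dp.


Savings = ((2525-708)/2525)*100 = 71.96 %

71.96 %


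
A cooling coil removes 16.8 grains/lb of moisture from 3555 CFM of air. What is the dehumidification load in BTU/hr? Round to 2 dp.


Q = 0.68 * 3555 * 16.8 = 40612.32 BTU/hr

40612.32 BTU/hr


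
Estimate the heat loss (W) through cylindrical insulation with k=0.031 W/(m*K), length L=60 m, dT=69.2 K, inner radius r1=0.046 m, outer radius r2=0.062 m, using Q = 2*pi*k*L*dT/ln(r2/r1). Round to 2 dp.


Q = 2*pi*0.031*60*69.2/ln(0.062/0.046) = 2709.35 W

2709.35 W


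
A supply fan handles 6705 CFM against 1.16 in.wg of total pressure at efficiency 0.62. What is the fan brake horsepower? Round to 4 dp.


BHP = 6705 * 1.16 / (6356 * 0.62) = 1.9737 hp

1.9737 hp


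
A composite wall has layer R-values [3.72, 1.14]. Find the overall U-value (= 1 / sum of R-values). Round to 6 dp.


R_total = 3.72 + 1.14 = 4.86
U = 1/4.86 = 0.205761

0.205761


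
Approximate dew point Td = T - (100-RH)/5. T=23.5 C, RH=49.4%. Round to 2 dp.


Td = 23.5 - (100-49.4)/5 = 13.38 C

13.38 C


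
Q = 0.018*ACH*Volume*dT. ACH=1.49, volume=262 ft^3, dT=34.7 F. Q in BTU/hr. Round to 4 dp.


Q = 0.018 * 1.49 * 262 * 34.7 = 243.8313 BTU/hr

243.8313 BTU/hr


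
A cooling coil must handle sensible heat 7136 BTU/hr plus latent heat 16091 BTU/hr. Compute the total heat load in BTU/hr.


Qt = 7136 + 16091 = 23227 BTU/hr

23227 BTU/hr


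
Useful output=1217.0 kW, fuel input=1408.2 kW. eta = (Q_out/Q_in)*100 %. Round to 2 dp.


eta = (1217.0/1408.2)*100 = 86.42 %

86.42 %


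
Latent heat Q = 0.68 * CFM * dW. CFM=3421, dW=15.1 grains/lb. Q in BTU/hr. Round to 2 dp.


Q = 0.68 * 3421 * 15.1 = 35126.83 BTU/hr

35126.83 BTU/hr


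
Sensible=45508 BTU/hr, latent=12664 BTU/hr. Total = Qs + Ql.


Qt = 45508 + 12664 = 58172 BTU/hr

58172 BTU/hr


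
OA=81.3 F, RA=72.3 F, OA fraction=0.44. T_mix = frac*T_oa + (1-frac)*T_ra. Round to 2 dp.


T_mix = 0.44*81.3 + 0.56*72.3 = 76.26 F

76.26 F


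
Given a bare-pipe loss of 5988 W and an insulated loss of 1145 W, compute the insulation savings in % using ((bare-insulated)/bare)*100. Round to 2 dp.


Savings = ((5988-1145)/5988)*100 = 80.88 %

80.88 %


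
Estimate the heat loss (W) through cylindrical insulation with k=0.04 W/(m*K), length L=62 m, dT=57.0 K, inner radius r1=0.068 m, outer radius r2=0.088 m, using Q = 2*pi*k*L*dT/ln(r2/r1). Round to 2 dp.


Q = 2*pi*0.04*62*57.0/ln(0.088/0.068) = 3444.88 W

3444.88 W


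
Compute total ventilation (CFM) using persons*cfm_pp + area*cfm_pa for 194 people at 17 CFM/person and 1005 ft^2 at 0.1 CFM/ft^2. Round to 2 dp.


Total = 194*17 + 1005*0.1 = 3398.50 CFM

3398.50 CFM


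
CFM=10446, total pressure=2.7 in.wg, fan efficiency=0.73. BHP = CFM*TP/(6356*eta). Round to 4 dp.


BHP = 10446 * 2.7 / (6356 * 0.73) = 6.0786 hp

6.0786 hp


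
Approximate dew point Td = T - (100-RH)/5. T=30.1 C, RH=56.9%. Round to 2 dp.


Td = 30.1 - (100-56.9)/5 = 21.48 C

21.48 C


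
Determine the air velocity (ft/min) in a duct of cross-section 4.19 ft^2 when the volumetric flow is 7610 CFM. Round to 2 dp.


V = 7610 / 4.19 = 1816.23 ft/min

1816.23 ft/min


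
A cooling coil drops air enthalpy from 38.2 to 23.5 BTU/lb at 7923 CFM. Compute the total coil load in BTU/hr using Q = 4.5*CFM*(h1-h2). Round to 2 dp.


Q = 4.5 * 7923 * (38.2 - 23.5) = 524106.45 BTU/hr

524106.45 BTU/hr


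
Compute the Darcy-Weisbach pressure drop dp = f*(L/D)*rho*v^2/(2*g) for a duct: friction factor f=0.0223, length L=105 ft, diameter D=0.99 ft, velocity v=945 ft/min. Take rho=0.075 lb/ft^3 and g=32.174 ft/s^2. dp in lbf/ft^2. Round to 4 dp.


v_fps = 945/60 = 15.75 ft/s
dp = 0.0223*(105/0.99)*0.075*15.75^2/(2*32.174) = 0.6838 lbf/ft^2

0.6838 lbf/ft^2


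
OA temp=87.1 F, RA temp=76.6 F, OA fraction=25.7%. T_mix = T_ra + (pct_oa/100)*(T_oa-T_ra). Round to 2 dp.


T_mix = 76.6 + (25.7/100)*(87.1-76.6) = 79.30 F

79.30 F


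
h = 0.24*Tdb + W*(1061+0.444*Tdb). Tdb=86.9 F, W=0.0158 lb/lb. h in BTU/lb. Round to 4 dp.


h = 0.24*86.9 + 0.0158*(1061+0.444*86.9) = 38.2294 BTU/lb

38.2294 BTU/lb


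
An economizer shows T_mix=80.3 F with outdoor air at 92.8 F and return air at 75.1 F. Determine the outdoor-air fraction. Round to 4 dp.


frac = (80.3 - 75.1) / (92.8 - 75.1) = 0.2938

0.2938


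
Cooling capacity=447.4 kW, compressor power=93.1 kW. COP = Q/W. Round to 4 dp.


COP = 447.4 / 93.1 = 4.8056

4.8056


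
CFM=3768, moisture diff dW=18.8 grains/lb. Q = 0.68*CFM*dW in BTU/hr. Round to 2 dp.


Q = 0.68 * 3768 * 18.8 = 48170.11 BTU/hr

48170.11 BTU/hr


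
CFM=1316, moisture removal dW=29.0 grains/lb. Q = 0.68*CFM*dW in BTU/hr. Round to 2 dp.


Q = 0.68 * 1316 * 29.0 = 25951.52 BTU/hr

25951.52 BTU/hr


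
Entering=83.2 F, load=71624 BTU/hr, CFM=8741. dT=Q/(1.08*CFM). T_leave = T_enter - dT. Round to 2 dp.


dT = 71624/(1.08*8741) = 7.5871
T_leave = 83.2 - 7.5871 = 75.61 F

75.61 F


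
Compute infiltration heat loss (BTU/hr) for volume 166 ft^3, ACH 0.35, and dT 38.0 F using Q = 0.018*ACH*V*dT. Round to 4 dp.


Q = 0.018 * 0.35 * 166 * 38.0 = 39.7404 BTU/hr

39.7404 BTU/hr


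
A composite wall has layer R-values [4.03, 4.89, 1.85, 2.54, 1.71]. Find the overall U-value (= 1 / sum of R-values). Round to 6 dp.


R_total = 4.03 + 4.89 + 1.85 + 2.54 + 1.71 = 15.02
U = 1/15.02 = 0.066578

0.066578


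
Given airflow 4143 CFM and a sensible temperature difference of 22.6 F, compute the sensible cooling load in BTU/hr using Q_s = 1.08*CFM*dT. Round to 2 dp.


Q = 1.08 * 4143 * 22.6 = 101122.34 BTU/hr

101122.34 BTU/hr


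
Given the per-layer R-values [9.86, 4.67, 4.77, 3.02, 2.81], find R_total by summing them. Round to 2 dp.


R_total = 9.86 + 4.67 + 4.77 + 3.02 + 2.81 = 25.13

25.13


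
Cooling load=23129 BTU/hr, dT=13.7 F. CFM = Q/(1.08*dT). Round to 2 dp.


CFM = 23129 / (1.08 * 13.7) = 1563.19

1563.19 CFM


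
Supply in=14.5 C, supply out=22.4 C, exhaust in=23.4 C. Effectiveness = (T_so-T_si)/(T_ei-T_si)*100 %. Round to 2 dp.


eff = (22.4-14.5)/(23.4-14.5)*100 = 88.76 %

88.76 %


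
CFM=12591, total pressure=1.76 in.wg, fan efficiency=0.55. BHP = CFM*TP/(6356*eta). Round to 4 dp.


BHP = 12591 * 1.76 / (6356 * 0.55) = 6.3391 hp

6.3391 hp


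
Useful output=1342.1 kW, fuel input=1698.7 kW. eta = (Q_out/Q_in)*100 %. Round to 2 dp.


eta = (1342.1/1698.7)*100 = 79.01 %

79.01 %


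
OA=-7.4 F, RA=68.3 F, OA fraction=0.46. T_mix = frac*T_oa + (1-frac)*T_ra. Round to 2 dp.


T_mix = 0.46*(-7.4) + 0.54*68.3 = 33.48 F

33.48 F


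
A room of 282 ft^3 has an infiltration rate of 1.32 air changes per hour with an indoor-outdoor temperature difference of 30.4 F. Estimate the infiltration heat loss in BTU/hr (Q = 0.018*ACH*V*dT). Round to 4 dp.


Q = 0.018 * 1.32 * 282 * 30.4 = 203.6897 BTU/hr

203.6897 BTU/hr


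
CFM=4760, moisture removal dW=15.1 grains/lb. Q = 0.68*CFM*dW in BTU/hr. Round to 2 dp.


Q = 0.68 * 4760 * 15.1 = 48875.68 BTU/hr

48875.68 BTU/hr


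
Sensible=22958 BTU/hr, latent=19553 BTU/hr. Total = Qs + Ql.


Qt = 22958 + 19553 = 42511 BTU/hr

42511 BTU/hr


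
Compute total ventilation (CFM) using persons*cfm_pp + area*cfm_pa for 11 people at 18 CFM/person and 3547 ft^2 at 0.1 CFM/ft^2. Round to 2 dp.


Total = 11*18 + 3547*0.1 = 552.70 CFM

552.70 CFM


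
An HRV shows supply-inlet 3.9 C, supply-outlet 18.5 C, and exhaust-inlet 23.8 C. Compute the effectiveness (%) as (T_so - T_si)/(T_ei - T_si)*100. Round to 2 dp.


eff = (18.5-3.9)/(23.8-3.9)*100 = 73.37 %

73.37 %


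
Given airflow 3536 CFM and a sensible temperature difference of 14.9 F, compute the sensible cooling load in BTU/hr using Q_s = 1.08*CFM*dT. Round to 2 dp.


Q = 1.08 * 3536 * 14.9 = 56901.31 BTU/hr

56901.31 BTU/hr


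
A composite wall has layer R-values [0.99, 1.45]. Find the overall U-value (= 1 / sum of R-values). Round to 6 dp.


R_total = 0.99 + 1.45 = 2.44
U = 1/2.44 = 0.409836

0.409836


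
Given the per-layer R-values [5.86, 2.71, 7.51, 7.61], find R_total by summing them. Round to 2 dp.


R_total = 5.86 + 2.71 + 7.51 + 7.61 = 23.69

23.69


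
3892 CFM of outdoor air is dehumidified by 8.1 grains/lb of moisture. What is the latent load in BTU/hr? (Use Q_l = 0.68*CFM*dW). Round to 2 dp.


Q = 0.68 * 3892 * 8.1 = 21437.14 BTU/hr

21437.14 BTU/hr


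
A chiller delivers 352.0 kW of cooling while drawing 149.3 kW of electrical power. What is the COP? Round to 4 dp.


COP = 352.0 / 149.3 = 2.3577

2.3577


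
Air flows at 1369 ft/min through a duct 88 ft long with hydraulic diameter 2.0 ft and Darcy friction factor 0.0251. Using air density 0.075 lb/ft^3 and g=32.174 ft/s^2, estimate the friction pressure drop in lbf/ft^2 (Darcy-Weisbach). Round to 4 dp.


v_fps = 1369/60 = 22.8167 ft/s
dp = 0.0251*(88/2.0)*0.075*22.8167^2/(2*32.174) = 0.6701 lbf/ft^2

0.6701 lbf/ft^2


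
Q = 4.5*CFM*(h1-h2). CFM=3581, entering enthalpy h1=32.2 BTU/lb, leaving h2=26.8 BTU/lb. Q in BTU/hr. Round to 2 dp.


Q = 4.5 * 3581 * (32.2 - 26.8) = 87018.30 BTU/hr

87018.30 BTU/hr


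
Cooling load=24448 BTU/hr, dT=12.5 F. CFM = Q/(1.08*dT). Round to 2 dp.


CFM = 24448 / (1.08 * 12.5) = 1810.96

1810.96 CFM


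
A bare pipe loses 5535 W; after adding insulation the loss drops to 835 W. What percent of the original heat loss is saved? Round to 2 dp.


Savings = ((5535-835)/5535)*100 = 84.91 %

84.91 %


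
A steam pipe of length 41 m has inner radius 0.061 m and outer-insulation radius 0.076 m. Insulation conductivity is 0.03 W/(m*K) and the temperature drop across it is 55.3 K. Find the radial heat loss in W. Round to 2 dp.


Q = 2*pi*0.03*41*55.3/ln(0.076/0.061) = 1943.86 W

1943.86 W


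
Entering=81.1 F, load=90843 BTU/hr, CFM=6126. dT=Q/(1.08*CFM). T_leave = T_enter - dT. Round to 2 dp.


dT = 90843/(1.08*6126) = 13.7306
T_leave = 81.1 - 13.7306 = 67.37 F

67.37 F


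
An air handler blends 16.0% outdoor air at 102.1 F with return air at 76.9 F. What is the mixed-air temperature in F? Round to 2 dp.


T_mix = 76.9 + (16.0/100)*(102.1-76.9) = 80.93 F

80.93 F


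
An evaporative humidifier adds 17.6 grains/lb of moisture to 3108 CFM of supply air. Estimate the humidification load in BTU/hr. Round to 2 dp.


Q = 0.68 * 3108 * 17.6 = 37196.54 BTU/hr

37196.54 BTU/hr


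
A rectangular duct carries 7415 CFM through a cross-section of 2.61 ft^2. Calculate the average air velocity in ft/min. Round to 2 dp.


V = 7415 / 2.61 = 2841.00 ft/min

2841.00 ft/min


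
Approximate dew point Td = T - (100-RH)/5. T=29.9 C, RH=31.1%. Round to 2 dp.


Td = 29.9 - (100-31.1)/5 = 16.12 C

16.12 C


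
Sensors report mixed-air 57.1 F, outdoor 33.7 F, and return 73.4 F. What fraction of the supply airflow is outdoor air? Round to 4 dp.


frac = (57.1 - 73.4) / (33.7 - 73.4) = 0.4106

0.4106


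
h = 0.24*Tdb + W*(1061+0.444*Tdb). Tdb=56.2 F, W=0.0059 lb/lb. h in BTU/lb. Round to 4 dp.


h = 0.24*56.2 + 0.0059*(1061+0.444*56.2) = 19.8951 BTU/lb

19.8951 BTU/lb


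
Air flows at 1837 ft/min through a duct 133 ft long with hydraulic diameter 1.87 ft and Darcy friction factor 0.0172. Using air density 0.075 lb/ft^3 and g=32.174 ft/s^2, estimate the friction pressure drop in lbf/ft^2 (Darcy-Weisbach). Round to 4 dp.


v_fps = 1837/60 = 30.6167 ft/s
dp = 0.0172*(133/1.87)*0.075*30.6167^2/(2*32.174) = 1.3365 lbf/ft^2

1.3365 lbf/ft^2


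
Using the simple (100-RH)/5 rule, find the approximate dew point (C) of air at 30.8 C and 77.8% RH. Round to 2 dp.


Td = 30.8 - (100-77.8)/5 = 26.36 C

26.36 C


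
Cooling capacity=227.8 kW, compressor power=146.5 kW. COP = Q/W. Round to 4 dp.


COP = 227.8 / 146.5 = 1.5549

1.5549


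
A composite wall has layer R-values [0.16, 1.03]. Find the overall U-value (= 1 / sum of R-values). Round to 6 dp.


R_total = 0.16 + 1.03 = 1.19
U = 1/1.19 = 0.840336

0.840336


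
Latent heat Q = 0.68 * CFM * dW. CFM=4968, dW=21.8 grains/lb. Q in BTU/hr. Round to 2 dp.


Q = 0.68 * 4968 * 21.8 = 73645.63 BTU/hr

73645.63 BTU/hr


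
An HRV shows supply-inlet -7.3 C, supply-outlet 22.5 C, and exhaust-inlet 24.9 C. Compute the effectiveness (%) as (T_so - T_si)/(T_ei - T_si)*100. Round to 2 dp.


eff = (22.5-(-7.3))/(24.9-(-7.3))*100 = 92.55 %

92.55 %


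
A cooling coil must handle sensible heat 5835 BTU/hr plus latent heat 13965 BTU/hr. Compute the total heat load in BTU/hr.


Qt = 5835 + 13965 = 19800 BTU/hr

19800 BTU/hr


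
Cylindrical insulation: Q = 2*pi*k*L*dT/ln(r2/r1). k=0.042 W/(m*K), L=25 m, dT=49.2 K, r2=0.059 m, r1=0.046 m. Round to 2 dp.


Q = 2*pi*0.042*25*49.2/ln(0.059/0.046) = 1304.12 W

1304.12 W


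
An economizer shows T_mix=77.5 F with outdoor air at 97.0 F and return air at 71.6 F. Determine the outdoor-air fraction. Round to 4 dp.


frac = (77.5 - 71.6) / (97.0 - 71.6) = 0.2323

0.2323


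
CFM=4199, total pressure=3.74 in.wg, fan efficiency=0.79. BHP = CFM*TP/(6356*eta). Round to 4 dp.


BHP = 4199 * 3.74 / (6356 * 0.79) = 3.1276 hp

3.1276 hp


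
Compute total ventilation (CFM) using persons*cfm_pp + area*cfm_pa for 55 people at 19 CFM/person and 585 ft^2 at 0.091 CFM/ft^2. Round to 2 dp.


Total = 55*19 + 585*0.091 = 1098.24 CFM

1098.24 CFM


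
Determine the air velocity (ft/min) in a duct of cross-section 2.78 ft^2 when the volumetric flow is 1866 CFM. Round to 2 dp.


V = 1866 / 2.78 = 671.22 ft/min

671.22 ft/min


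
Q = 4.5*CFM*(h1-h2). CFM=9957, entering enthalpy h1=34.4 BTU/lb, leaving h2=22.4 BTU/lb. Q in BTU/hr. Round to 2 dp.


Q = 4.5 * 9957 * (34.4 - 22.4) = 537678.00 BTU/hr

537678.00 BTU/hr


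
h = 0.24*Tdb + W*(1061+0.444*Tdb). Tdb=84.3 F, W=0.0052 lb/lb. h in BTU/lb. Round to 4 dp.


h = 0.24*84.3 + 0.0052*(1061+0.444*84.3) = 25.9438 BTU/lb

25.9438 BTU/lb


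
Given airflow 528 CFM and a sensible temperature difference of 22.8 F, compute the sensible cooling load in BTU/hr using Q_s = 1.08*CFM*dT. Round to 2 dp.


Q = 1.08 * 528 * 22.8 = 13001.47 BTU/hr

13001.47 BTU/hr


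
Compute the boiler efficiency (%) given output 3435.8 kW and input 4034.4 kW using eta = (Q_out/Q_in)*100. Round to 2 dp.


eta = (3435.8/4034.4)*100 = 85.16 %

85.16 %


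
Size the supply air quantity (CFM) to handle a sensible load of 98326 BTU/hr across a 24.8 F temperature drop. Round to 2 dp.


CFM = 98326 / (1.08 * 24.8) = 3671.07

3671.07 CFM


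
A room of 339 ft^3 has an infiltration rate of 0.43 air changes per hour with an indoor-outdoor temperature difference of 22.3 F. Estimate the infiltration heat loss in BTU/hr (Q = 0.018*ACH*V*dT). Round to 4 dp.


Q = 0.018 * 0.43 * 339 * 22.3 = 58.5121 BTU/hr

58.5121 BTU/hr


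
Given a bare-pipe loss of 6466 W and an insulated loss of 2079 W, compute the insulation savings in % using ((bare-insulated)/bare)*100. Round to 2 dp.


Savings = ((6466-2079)/6466)*100 = 67.85 %

67.85 %


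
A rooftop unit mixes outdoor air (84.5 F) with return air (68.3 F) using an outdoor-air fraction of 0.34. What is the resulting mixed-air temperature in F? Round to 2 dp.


T_mix = 0.34*84.5 + 0.66*68.3 = 73.81 F

73.81 F


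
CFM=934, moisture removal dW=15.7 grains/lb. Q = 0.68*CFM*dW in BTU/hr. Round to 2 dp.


Q = 0.68 * 934 * 15.7 = 9971.38 BTU/hr

9971.38 BTU/hr


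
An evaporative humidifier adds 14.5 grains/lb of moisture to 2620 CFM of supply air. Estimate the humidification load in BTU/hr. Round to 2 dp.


Q = 0.68 * 2620 * 14.5 = 25833.20 BTU/hr

25833.20 BTU/hr


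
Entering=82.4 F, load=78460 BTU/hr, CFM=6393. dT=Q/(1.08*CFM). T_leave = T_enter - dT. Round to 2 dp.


dT = 78460/(1.08*6393) = 11.3637
T_leave = 82.4 - 11.3637 = 71.04 F

71.04 F


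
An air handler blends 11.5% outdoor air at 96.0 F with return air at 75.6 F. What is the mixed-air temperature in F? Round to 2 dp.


T_mix = 75.6 + (11.5/100)*(96.0-75.6) = 77.95 F

77.95 F


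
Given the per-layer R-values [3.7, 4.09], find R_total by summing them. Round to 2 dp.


R_total = 3.7 + 4.09 = 7.79

7.79


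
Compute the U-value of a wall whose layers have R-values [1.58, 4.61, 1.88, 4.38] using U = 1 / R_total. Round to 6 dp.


R_total = 1.58 + 4.61 + 1.88 + 4.38 = 12.45
U = 1/12.45 = 0.080321

0.080321


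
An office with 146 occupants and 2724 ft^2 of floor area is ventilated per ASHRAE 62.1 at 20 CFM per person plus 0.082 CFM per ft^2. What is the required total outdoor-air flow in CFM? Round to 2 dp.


Total = 146*20 + 2724*0.082 = 3143.37 CFM

3143.37 CFM


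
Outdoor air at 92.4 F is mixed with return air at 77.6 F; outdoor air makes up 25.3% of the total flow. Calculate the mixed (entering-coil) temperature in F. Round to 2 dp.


T_mix = 77.6 + (25.3/100)*(92.4-77.6) = 81.34 F

81.34 F


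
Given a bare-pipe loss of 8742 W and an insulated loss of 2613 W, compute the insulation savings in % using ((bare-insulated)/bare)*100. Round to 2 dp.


Savings = ((8742-2613)/8742)*100 = 70.11 %

70.11 %


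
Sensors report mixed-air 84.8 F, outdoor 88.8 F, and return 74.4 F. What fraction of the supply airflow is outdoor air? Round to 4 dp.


frac = (84.8 - 74.4) / (88.8 - 74.4) = 0.7222

0.7222


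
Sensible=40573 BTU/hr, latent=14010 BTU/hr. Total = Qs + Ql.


Qt = 40573 + 14010 = 54583 BTU/hr

54583 BTU/hr


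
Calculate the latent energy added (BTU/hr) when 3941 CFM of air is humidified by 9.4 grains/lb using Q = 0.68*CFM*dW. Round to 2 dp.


Q = 0.68 * 3941 * 9.4 = 25190.87 BTU/hr

25190.87 BTU/hr


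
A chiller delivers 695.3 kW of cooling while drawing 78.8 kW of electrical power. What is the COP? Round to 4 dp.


COP = 695.3 / 78.8 = 8.8236

8.8236


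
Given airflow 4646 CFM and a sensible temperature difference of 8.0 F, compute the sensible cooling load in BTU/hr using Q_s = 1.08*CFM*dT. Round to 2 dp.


Q = 1.08 * 4646 * 8.0 = 40141.44 BTU/hr

40141.44 BTU/hr


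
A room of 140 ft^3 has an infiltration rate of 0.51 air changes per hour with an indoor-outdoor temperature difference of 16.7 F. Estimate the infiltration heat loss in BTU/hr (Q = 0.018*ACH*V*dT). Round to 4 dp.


Q = 0.018 * 0.51 * 140 * 16.7 = 21.4628 BTU/hr

21.4628 BTU/hr


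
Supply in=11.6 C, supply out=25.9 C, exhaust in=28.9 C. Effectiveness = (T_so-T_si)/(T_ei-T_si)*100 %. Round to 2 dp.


eff = (25.9-11.6)/(28.9-11.6)*100 = 82.66 %

82.66 %


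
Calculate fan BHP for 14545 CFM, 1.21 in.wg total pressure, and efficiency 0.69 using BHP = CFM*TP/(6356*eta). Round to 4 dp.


BHP = 14545 * 1.21 / (6356 * 0.69) = 4.0130 hp

4.0130 hp


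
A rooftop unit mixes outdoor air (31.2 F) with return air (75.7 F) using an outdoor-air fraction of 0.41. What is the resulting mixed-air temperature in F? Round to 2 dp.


T_mix = 0.41*31.2 + 0.59*75.7 = 57.46 F

57.46 F


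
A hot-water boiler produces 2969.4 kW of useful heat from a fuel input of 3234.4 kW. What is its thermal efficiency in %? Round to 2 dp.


eta = (2969.4/3234.4)*100 = 91.81 %

91.81 %


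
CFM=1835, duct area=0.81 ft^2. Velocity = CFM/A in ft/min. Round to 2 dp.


V = 1835 / 0.81 = 2265.43 ft/min

2265.43 ft/min


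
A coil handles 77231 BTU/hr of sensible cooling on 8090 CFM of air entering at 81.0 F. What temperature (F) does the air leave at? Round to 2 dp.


dT = 77231/(1.08*8090) = 8.8393
T_leave = 81.0 - 8.8393 = 72.16 F

72.16 F


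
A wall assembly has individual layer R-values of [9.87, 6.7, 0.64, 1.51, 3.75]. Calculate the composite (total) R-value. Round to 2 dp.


R_total = 9.87 + 6.7 + 0.64 + 1.51 + 3.75 = 22.47

22.47


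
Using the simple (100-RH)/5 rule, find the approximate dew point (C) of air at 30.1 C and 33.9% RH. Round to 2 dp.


Td = 30.1 - (100-33.9)/5 = 16.88 C

16.88 C


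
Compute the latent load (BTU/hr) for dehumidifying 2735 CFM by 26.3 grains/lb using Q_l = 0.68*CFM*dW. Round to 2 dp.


Q = 0.68 * 2735 * 26.3 = 48912.74 BTU/hr

48912.74 BTU/hr


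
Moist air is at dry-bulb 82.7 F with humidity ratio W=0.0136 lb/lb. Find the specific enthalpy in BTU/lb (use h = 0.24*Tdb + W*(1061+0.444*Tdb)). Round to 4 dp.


h = 0.24*82.7 + 0.0136*(1061+0.444*82.7) = 34.7770 BTU/lb

34.7770 BTU/lb


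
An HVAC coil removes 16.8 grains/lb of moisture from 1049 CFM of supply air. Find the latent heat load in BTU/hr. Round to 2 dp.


Q = 0.68 * 1049 * 16.8 = 11983.78 BTU/hr

11983.78 BTU/hr


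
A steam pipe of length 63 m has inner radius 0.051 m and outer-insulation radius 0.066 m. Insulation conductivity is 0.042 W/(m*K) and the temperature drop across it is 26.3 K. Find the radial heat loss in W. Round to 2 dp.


Q = 2*pi*0.042*63*26.3/ln(0.066/0.051) = 1695.87 W

1695.87 W


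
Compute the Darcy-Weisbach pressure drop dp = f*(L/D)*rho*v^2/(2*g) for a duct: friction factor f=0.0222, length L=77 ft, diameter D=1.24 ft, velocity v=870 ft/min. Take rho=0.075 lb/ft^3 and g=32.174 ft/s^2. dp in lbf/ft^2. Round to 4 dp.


v_fps = 870/60 = 14.5 ft/s
dp = 0.0222*(77/1.24)*0.075*14.5^2/(2*32.174) = 0.3378 lbf/ft^2

0.3378 lbf/ft^2


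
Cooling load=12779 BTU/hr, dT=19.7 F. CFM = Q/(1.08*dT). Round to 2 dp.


CFM = 12779 / (1.08 * 19.7) = 600.63

600.63 CFM


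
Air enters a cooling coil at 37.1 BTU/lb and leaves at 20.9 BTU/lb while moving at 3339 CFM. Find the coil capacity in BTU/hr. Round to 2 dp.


Q = 4.5 * 3339 * (37.1 - 20.9) = 243413.10 BTU/hr

243413.10 BTU/hr


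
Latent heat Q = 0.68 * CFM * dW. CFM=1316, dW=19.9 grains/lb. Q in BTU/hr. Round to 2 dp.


Q = 0.68 * 1316 * 19.9 = 17808.11 BTU/hr

17808.11 BTU/hr


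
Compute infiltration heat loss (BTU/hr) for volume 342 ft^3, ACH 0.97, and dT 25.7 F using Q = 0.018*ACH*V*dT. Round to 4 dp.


Q = 0.018 * 0.97 * 342 * 25.7 = 153.4629 BTU/hr

153.4629 BTU/hr


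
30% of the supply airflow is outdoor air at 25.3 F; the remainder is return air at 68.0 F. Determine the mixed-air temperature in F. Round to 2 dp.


T_mix = 0.3*25.3 + 0.7*68.0 = 55.19 F

55.19 F


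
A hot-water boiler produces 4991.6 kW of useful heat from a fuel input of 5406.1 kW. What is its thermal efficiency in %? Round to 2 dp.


eta = (4991.6/5406.1)*100 = 92.33 %

92.33 %


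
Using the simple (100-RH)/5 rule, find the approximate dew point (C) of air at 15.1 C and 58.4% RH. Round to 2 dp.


Td = 15.1 - (100-58.4)/5 = 6.78 C

6.78 C


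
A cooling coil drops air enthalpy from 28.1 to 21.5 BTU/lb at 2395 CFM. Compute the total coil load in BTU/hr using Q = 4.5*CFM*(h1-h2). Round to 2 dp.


Q = 4.5 * 2395 * (28.1 - 21.5) = 71131.50 BTU/hr

71131.50 BTU/hr


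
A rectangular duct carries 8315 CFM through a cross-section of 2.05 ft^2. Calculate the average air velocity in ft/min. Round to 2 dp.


V = 8315 / 2.05 = 4056.10 ft/min

4056.10 ft/min


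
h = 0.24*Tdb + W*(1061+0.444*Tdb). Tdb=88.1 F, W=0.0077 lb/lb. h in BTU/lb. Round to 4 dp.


h = 0.24*88.1 + 0.0077*(1061+0.444*88.1) = 29.6149 BTU/lb

29.6149 BTU/lb


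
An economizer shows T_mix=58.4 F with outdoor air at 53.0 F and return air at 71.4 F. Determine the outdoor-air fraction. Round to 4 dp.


frac = (58.4 - 71.4) / (53.0 - 71.4) = 0.7065

0.7065


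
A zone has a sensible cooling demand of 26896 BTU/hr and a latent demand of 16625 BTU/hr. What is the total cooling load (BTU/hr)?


Qt = 26896 + 16625 = 43521 BTU/hr

43521 BTU/hr


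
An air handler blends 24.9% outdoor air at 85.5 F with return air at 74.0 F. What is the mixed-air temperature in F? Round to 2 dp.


T_mix = 74.0 + (24.9/100)*(85.5-74.0) = 76.86 F

76.86 F


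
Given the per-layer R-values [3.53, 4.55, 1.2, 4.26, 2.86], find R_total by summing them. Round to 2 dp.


R_total = 3.53 + 4.55 + 1.2 + 4.26 + 2.86 = 16.40

16.40


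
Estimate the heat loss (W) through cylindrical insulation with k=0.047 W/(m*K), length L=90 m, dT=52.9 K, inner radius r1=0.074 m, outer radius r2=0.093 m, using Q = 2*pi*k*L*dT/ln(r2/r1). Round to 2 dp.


Q = 2*pi*0.047*90*52.9/ln(0.093/0.074) = 6152.11 W

6152.11 W


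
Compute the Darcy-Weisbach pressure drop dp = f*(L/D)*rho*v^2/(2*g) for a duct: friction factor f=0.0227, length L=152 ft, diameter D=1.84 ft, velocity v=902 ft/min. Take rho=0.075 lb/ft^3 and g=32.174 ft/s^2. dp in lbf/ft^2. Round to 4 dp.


v_fps = 902/60 = 15.0333 ft/s
dp = 0.0227*(152/1.84)*0.075*15.0333^2/(2*32.174) = 0.4940 lbf/ft^2

0.4940 lbf/ft^2
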